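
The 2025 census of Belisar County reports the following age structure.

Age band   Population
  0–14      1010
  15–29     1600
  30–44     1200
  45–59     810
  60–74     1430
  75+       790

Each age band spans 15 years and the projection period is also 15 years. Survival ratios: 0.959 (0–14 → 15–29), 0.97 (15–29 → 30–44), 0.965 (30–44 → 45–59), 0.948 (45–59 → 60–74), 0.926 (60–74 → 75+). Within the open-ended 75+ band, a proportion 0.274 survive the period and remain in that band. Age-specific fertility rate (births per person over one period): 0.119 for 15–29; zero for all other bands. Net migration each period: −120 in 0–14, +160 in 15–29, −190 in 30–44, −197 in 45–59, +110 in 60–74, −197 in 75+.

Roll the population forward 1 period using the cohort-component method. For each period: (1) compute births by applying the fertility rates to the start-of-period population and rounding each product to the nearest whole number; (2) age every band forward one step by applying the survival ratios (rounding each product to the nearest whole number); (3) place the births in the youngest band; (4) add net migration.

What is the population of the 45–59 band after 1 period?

Call the bands 1 to 6, youngest first.
Period 1.
Births: 1600 * 0.119 = 190
Band 2: 1010 * 0.959 = 969
Band 3: 1600 * 0.97 = 1552
Band 4: 1200 * 0.965 = 1158
Band 5: 810 * 0.948 = 768
Band 6: 1430 * 0.926 + 790 * 0.274 = 1324 + 216 = 1540
Net migration: Band 1 − 120 → 70; Band 2 + 160 → 1129; Band 3 − 190 → 1362; Band 4 − 197 → 961; Band 5 + 110 → 878; Band 6 − 197 → 1343
Population now: 0–14=70, 15–29=1129, 30–44=1362, 45–59=961, 60–74=878, 75+=1343

961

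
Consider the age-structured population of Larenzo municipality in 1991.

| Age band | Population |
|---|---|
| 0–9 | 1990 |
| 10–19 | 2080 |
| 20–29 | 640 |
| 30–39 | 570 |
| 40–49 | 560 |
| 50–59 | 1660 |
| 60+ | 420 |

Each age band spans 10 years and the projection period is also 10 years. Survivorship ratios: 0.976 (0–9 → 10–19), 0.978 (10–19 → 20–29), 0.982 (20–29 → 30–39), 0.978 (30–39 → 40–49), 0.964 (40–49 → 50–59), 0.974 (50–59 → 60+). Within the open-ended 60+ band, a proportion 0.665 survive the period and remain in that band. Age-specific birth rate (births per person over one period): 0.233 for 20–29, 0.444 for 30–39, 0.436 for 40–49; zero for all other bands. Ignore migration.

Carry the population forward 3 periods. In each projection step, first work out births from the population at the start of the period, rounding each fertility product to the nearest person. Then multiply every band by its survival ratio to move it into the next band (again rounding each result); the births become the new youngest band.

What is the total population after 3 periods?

Let group 1 be 0–9 through group 7 = 60+.
After projecting period 1:
Births: 640 * 0.233 = 149, 570 * 0.444 = 253, 560 * 0.436 = 244 — total 646
Group 2: 1990 * 0.976 = 1942
Group 3: 2080 * 0.978 = 2034
Group 4: 640 * 0.982 = 628
Group 5: 570 * 0.978 = 557
Group 6: 560 * 0.964 = 540
Group 7: 1660 * 0.974 + 420 * 0.665 = 1617 + 279 = 1896
Giving 646 / 1942 / 2034 / 628 / 557 / 540 / 1896.
After projecting period 2:
Births: 2034 * 0.233 = 474, 628 * 0.444 = 279, 557 * 0.436 = 243 — total 996
Group 2: 646 * 0.976 = 630
Group 3: 1942 * 0.978 = 1899
Group 4: 2034 * 0.982 = 1997
Group 5: 628 * 0.978 = 614
Group 6: 557 * 0.964 = 537
Group 7: 540 * 0.974 + 1896 * 0.665 = 526 + 1261 = 1787
Giving 996 / 630 / 1899 / 1997 / 614 / 537 / 1787.
After projecting period 3:
Births: 1899 * 0.233 = 442, 1997 * 0.444 = 887, 614 * 0.436 = 268 — total 1597
Group 2: 996 * 0.976 = 972
Group 3: 630 * 0.978 = 616
Group 4: 1899 * 0.982 = 1865
Group 5: 1997 * 0.978 = 1953
Group 6: 614 * 0.964 = 592
Group 7: 537 * 0.974 + 1787 * 0.665 = 523 + 1188 = 1711
Giving 1597 / 972 / 616 / 1865 / 1953 / 592 / 1711.
Total after period 3: 1597 + 972 + 616 + 1865 + 1953 + 592 + 1711 = 9306

9306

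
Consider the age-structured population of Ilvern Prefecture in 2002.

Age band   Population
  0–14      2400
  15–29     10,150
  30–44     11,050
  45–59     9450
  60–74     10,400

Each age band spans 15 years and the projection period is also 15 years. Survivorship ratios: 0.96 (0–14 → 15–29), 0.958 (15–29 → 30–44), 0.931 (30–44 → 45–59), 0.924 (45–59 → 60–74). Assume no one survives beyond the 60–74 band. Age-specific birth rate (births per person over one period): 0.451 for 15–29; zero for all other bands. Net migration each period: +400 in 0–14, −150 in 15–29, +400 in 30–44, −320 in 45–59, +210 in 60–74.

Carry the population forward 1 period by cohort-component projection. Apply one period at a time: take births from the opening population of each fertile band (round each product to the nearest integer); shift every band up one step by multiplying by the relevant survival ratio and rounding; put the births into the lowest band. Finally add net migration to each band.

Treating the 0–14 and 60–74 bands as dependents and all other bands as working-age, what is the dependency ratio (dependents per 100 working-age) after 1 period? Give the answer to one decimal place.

Let group 1 be 0–14 through group 5 = 60–74.
— Period 1 —
Births: 10150 * 0.451 = 4578
Group 2: 2400 * 0.96 = 2304
Group 3: 10150 * 0.958 = 9724
Group 4: 11050 * 0.931 = 10288
Group 5: 9450 * 0.924 = 8732
Net migration: Group 1 + 400 → 4978; Group 2 − 150 → 2154; Group 3 + 400 → 10124; Group 4 − 320 → 9968; Group 5 + 210 → 8942
Population now: 0–14=4978, 15–29=2154, 30–44=10124, 45–59=9968, 60–74=8942
Dependents (band 0–14 + band 60–74) = 4978 + 8942 = 13920; working-age = 22246; ratio = 13920/22246 × 100 = 62.6

62.6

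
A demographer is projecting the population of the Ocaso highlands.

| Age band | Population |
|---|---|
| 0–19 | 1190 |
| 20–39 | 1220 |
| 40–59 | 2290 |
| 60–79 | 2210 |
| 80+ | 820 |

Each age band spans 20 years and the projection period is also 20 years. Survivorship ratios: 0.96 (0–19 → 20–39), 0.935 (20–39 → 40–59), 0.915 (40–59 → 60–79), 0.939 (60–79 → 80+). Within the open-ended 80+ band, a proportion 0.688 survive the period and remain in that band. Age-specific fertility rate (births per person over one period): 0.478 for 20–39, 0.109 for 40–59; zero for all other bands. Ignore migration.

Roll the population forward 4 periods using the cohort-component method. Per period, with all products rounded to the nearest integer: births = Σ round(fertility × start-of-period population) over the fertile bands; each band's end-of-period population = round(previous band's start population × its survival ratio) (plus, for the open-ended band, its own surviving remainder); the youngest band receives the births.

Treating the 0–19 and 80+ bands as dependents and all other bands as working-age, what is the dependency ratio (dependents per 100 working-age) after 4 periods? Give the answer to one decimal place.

(Bands numbered youngest = 1 to oldest = 5.)
After projecting period 1:
Births: 1220 × 0.478 = 583  |  2290 × 0.109 = 250 → 833
Band 2: 1190 × 0.96 = 1142
Band 3: 1220 × 0.935 = 1141
Band 4: 2290 × 0.915 = 2095
Band 5: 2210 × 0.939 + 820 × 0.688 = 2075 + 564 = 2639
Giving 833 / 1142 / 1141 / 2095 / 2639.
After projecting period 2:
Births: 1142 × 0.478 = 546  |  1141 × 0.109 = 124 → 670
Band 2: 833 × 0.96 = 800
Band 3: 1142 × 0.935 = 1068
Band 4: 1141 × 0.915 = 1044
Band 5: 2095 × 0.939 + 2639 × 0.688 = 1967 + 1816 = 3783
Giving 670 / 800 / 1068 / 1044 / 3783.
After projecting period 3:
Births: 800 × 0.478 = 382  |  1068 × 0.109 = 116 → 498
Band 2: 670 × 0.96 = 643
Band 3: 800 × 0.935 = 748
Band 4: 1068 × 0.915 = 977
Band 5: 1044 × 0.939 + 3783 × 0.688 = 980 + 2603 = 3583
Giving 498 / 643 / 748 / 977 / 3583.
After projecting period 4:
Births: 643 × 0.478 = 307  |  748 × 0.109 = 82 → 389
Band 2: 498 × 0.96 = 478
Band 3: 643 × 0.935 = 601
Band 4: 748 × 0.915 = 684
Band 5: 977 × 0.939 + 3583 × 0.688 = 917 + 2465 = 3382
Giving 389 / 478 / 601 / 684 / 3382.
Dependents (band 0–19 + band 80+) = 389 + 3382 = 3771; working-age = 1763; ratio = 3771/1763 × 100 = 213.9

213.9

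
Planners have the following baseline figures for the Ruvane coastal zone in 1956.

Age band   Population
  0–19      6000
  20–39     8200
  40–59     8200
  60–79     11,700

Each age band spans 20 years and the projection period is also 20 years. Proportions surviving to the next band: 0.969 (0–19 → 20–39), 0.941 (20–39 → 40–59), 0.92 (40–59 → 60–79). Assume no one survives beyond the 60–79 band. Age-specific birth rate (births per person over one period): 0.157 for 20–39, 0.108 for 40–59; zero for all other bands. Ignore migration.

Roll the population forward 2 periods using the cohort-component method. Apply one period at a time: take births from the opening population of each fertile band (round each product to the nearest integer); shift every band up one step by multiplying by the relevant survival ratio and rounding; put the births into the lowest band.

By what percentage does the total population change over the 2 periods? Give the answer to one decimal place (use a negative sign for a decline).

-51.8

After projecting period 1:
Births: 8200 × 0.157 = 1287  |  8200 × 0.108 = 886 → total 2173
20–39: 6000 × 0.969 = 5814
40–59: 8200 × 0.941 = 7716
60–79: 8200 × 0.92 = 7544
Population now: 0–19=2173, 20–39=5814, 40–59=7716, 60–79=7544
After projecting period 2:
Births: 5814 × 0.157 = 913  |  7716 × 0.108 = 833 → total 1746
20–39: 2173 × 0.969 = 2106
40–59: 5814 × 0.941 = 5471
60–79: 7716 × 0.92 = 7099
Population now: 0–19=1746, 20–39=2106, 40–59=5471, 60–79=7099
Total: 34100 → 16422; change = -17678; percentage change = -51.8%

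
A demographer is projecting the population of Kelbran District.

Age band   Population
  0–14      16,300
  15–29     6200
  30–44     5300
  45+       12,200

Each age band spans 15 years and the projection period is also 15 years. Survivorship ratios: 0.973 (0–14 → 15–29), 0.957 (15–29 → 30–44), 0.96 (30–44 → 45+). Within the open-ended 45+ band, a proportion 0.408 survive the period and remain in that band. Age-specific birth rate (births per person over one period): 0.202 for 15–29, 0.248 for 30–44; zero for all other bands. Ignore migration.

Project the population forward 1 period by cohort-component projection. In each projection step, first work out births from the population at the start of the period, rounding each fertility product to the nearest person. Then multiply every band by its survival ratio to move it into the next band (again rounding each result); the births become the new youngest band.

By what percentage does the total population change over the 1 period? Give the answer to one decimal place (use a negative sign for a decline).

-13.9

Period 1.
Births: 6200 × 0.202 = 1252 ; 5300 × 0.248 = 1314 → 2566
15–29: 16300 × 0.973 = 15860
30–44: 6200 × 0.957 = 5933
45+: 5300 × 0.96 + 12200 × 0.408 = 5088 + 4978 = 10066
Giving 2566 / 15860 / 5933 / 10066.
Total: 40000 → 34425; change = -5575; percentage change = -13.9%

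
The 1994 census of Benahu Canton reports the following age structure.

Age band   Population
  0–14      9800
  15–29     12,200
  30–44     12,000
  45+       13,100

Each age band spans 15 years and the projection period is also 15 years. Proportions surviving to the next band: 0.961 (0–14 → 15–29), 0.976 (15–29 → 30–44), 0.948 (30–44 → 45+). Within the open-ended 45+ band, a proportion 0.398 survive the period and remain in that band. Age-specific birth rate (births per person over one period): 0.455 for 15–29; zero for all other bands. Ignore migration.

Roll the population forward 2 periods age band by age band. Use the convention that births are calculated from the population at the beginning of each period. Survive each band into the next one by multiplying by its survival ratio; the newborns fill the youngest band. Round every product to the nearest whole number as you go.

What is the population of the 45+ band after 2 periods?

— Period 1 —
Births: 12200 × 0.455 = 5551
15–29: 9800 × 0.961 = 9418
30–44: 12200 × 0.976 = 11907
45+: 12000 × 0.948 + 13100 × 0.398 = 11376 + 5214 = 16590
Population now: 0–14=5551, 15–29=9418, 30–44=11907, 45+=16590
— Period 2 —
Births: 9418 × 0.455 = 4285
15–29: 5551 × 0.961 = 5335
30–44: 9418 × 0.976 = 9192
45+: 11907 × 0.948 + 16590 × 0.398 = 11288 + 6603 = 17891
Population now: 0–14=4285, 15–29=5335, 30–44=9192, 45+=17891

17891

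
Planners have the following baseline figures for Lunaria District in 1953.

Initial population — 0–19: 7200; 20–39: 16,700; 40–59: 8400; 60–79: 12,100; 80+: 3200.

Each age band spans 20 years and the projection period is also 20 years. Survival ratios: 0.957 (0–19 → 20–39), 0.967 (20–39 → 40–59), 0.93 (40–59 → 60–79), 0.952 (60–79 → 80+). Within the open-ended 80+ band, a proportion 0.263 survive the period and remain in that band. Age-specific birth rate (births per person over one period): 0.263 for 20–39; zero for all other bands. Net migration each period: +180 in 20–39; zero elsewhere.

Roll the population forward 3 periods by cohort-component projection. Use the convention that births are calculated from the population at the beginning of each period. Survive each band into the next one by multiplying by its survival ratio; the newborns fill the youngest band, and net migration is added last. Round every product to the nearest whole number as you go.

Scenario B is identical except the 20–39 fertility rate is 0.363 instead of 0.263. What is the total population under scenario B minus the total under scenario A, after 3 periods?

3241

After projecting period 1:
Births: 16700 × 0.263 = 4392
20–39: 7200 × 0.957 = 6890
40–59: 16700 × 0.967 = 16149
60–79: 8400 × 0.93 = 7812
80+: 12100 × 0.952 + 3200 × 0.263 = 11519 + 842 = 12361
Net migration: 20–39 + 180 → 7070
End of period: [4392, 7070, 16149, 7812, 12361]
After projecting period 2:
Births: 7070 × 0.263 = 1859
20–39: 4392 × 0.957 = 4203
40–59: 7070 × 0.967 = 6837
60–79: 16149 × 0.93 = 15019
80+: 7812 × 0.952 + 12361 × 0.263 = 7437 + 3251 = 10688
Net migration: 20–39 + 180 → 4383
End of period: [1859, 4383, 6837, 15019, 10688]
After projecting period 3:
Births: 4383 × 0.263 = 1153
20–39: 1859 × 0.957 = 1779
40–59: 4383 × 0.967 = 4238
60–79: 6837 × 0.93 = 6358
80+: 15019 × 0.952 + 10688 × 0.263 = 14298 + 2811 = 17109
Net migration: 20–39 + 180 → 1959
End of period: [1153, 1959, 4238, 6358, 17109]
Scenario A total after 3 periods: 30817
Scenario B projection —
After projecting period 1:
Births: 16700 × 0.363 = 6062
20–39: 7200 × 0.957 = 6890
40–59: 16700 × 0.967 = 16149
60–79: 8400 × 0.93 = 7812
80+: 12100 × 0.952 + 3200 × 0.263 = 11519 + 842 = 12361
Net migration: 20–39 + 180 → 7070
End of period: [6062, 7070, 16149, 7812, 12361]
After projecting period 2:
Births: 7070 × 0.363 = 2566
20–39: 6062 × 0.957 = 5801
40–59: 7070 × 0.967 = 6837
60–79: 16149 × 0.93 = 15019
80+: 7812 × 0.952 + 12361 × 0.263 = 7437 + 3251 = 10688
Net migration: 20–39 + 180 → 5981
End of period: [2566, 5981, 6837, 15019, 10688]
After projecting period 3:
Births: 5981 × 0.363 = 2171
20–39: 2566 × 0.957 = 2456
40–59: 5981 × 0.967 = 5784
60–79: 6837 × 0.93 = 6358
80+: 15019 × 0.952 + 10688 × 0.263 = 14298 + 2811 = 17109
Net migration: 20–39 + 180 → 2636
End of period: [2171, 2636, 5784, 6358, 17109]
Scenario B total after 3 periods: 34058
Difference B − A = 34058 − 30817 = 3241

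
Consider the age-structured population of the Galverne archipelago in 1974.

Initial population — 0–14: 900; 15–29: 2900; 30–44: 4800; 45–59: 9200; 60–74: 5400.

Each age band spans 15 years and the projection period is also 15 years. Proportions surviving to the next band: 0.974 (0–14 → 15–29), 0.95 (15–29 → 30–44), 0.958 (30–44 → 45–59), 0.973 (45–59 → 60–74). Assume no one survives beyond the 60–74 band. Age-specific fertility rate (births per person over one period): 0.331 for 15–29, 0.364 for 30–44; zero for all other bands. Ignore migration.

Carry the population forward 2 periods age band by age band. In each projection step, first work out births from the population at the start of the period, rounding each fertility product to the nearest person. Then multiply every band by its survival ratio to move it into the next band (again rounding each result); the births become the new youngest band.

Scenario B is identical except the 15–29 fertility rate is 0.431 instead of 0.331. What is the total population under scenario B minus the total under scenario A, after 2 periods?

370

Call the bands 1 to 5, youngest first.
After projecting period 1:
Births: 2900 * 0.331 = 960 ; 4800 * 0.364 = 1747 → 2707
Band 2: 900 * 0.974 = 877
Band 3: 2900 * 0.95 = 2755
Band 4: 4800 * 0.958 = 4598
Band 5: 9200 * 0.973 = 8952
End of period: [2707, 877, 2755, 4598, 8952]
After projecting period 2:
Births: 877 * 0.331 = 290 ; 2755 * 0.364 = 1003 → 1293
Band 2: 2707 * 0.974 = 2637
Band 3: 877 * 0.95 = 833
Band 4: 2755 * 0.958 = 2639
Band 5: 4598 * 0.973 = 4474
End of period: [1293, 2637, 833, 2639, 4474]
Scenario A total after 2 periods: 11876
Scenario B projection —
After projecting period 1:
Births: 2900 * 0.431 = 1250 ; 4800 * 0.364 = 1747 → 2997
Band 2: 900 * 0.974 = 877
Band 3: 2900 * 0.95 = 2755
Band 4: 4800 * 0.958 = 4598
Band 5: 9200 * 0.973 = 8952
End of period: [2997, 877, 2755, 4598, 8952]
After projecting period 2:
Births: 877 * 0.431 = 378 ; 2755 * 0.364 = 1003 → 1381
Band 2: 2997 * 0.974 = 2919
Band 3: 877 * 0.95 = 833
Band 4: 2755 * 0.958 = 2639
Band 5: 4598 * 0.973 = 4474
End of period: [1381, 2919, 833, 2639, 4474]
Scenario B total after 2 periods: 12246
Difference B − A = 12246 − 11876 = 370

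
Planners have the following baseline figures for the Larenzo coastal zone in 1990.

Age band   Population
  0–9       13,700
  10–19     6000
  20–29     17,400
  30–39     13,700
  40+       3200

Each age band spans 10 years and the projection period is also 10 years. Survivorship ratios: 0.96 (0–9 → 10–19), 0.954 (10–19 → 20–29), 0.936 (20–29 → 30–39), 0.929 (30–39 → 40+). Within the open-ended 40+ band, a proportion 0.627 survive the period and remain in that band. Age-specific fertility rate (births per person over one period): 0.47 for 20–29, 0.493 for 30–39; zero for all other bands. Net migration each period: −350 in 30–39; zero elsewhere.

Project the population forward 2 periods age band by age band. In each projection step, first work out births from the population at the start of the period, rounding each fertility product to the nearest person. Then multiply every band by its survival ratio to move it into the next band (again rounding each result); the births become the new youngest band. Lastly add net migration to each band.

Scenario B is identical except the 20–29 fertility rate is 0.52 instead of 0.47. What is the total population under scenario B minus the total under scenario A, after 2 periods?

1121

Period 1:
Births: 17400 × 0.47 = 8178, 13700 × 0.493 = 6754 ⇒ total 14932
10–19: 13700 × 0.96 = 13152
20–29: 6000 × 0.954 = 5724
30–39: 17400 × 0.936 = 16286
40+: 13700 × 0.929 + 3200 × 0.627 = 12727 + 2006 = 14733
Net migration: 30–39 − 350 → 15936
End of period: [14932, 13152, 5724, 15936, 14733]
Period 2:
Births: 5724 × 0.47 = 2690, 15936 × 0.493 = 7856 ⇒ total 10546
10–19: 14932 × 0.96 = 14335
20–29: 13152 × 0.954 = 12547
30–39: 5724 × 0.936 = 5358
40+: 15936 × 0.929 + 14733 × 0.627 = 14805 + 9238 = 24043
Net migration: 30–39 − 350 → 5008
End of period: [10546, 14335, 12547, 5008, 24043]
Scenario A total after 2 periods: 66479
Scenario B projection —
Period 1:
Births: 17400 × 0.52 = 9048, 13700 × 0.493 = 6754 ⇒ total 15802
10–19: 13700 × 0.96 = 13152
20–29: 6000 × 0.954 = 5724
30–39: 17400 × 0.936 = 16286
40+: 13700 × 0.929 + 3200 × 0.627 = 12727 + 2006 = 14733
Net migration: 30–39 − 350 → 15936
End of period: [15802, 13152, 5724, 15936, 14733]
Period 2:
Births: 5724 × 0.52 = 2976, 15936 × 0.493 = 7856 ⇒ total 10832
10–19: 15802 × 0.96 = 15170
20–29: 13152 × 0.954 = 12547
30–39: 5724 × 0.936 = 5358
40+: 15936 × 0.929 + 14733 × 0.627 = 14805 + 9238 = 24043
Net migration: 30–39 − 350 → 5008
End of period: [10832, 15170, 12547, 5008, 24043]
Scenario B total after 2 periods: 67600
Difference B − A = 67600 − 66479 = 1121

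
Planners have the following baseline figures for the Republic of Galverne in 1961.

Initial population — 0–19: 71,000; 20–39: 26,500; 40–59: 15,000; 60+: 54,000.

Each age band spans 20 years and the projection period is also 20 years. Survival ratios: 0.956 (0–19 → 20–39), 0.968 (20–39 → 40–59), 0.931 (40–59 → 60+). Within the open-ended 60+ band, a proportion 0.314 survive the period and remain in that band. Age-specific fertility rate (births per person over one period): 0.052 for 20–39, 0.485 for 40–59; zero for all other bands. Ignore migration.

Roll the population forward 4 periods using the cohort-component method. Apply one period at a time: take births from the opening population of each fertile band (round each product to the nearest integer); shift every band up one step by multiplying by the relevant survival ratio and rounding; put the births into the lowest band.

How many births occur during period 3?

Let group 1 be 0–19 through group 4 = 60+.
— Period 1 —
Births: 26500 × 0.052 = 1378 ; 15000 × 0.485 = 7275 — total 8653
Group 2: 71000 × 0.956 = 67876
Group 3: 26500 × 0.968 = 25652
Group 4: 15000 × 0.931 + 54000 × 0.314 = 13965 + 16956 = 30921
End of period: [8653, 67876, 25652, 30921]
— Period 2 —
Births: 67876 × 0.052 = 3530 ; 25652 × 0.485 = 12441 — total 15971
Group 2: 8653 × 0.956 = 8272
Group 3: 67876 × 0.968 = 65704
Group 4: 25652 × 0.931 + 30921 × 0.314 = 23882 + 9709 = 33591
End of period: [15971, 8272, 65704, 33591]
— Period 3 —
Births: 8272 × 0.052 = 430 ; 65704 × 0.485 = 31866 — total 32296
Group 2: 15971 × 0.956 = 15268
Group 3: 8272 × 0.968 = 8007
Group 4: 65704 × 0.931 + 33591 × 0.314 = 61170 + 10548 = 71718
End of period: [32296, 15268, 8007, 71718]

32296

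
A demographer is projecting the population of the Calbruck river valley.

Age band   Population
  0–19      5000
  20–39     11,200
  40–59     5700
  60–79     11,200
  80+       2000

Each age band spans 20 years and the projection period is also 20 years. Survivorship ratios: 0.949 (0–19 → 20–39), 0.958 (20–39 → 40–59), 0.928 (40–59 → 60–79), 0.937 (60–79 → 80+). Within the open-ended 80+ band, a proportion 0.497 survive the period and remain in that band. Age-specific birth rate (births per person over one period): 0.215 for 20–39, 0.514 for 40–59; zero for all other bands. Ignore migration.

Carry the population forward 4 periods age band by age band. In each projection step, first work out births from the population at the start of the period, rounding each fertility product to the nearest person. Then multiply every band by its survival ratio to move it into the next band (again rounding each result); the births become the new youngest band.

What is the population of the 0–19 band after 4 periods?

3827

Let group 1 be 0–19 through group 5 = 80+.
Period 1.
Births: 11200 × 0.215 = 2408  |  5700 × 0.514 = 2930 → total 5338
Group 2: 5000 × 0.949 = 4745
Group 3: 11200 × 0.958 = 10730
Group 4: 5700 × 0.928 = 5290
Group 5: 11200 × 0.937 + 2000 × 0.497 = 10494 + 994 = 11488
Giving 5338 / 4745 / 10730 / 5290 / 11488.
Period 2.
Births: 4745 × 0.215 = 1020  |  10730 × 0.514 = 5515 → total 6535
Group 2: 5338 × 0.949 = 5066
Group 3: 4745 × 0.958 = 4546
Group 4: 10730 × 0.928 = 9957
Group 5: 5290 × 0.937 + 11488 × 0.497 = 4957 + 5710 = 10667
Giving 6535 / 5066 / 4546 / 9957 / 10667.
Period 3.
Births: 5066 × 0.215 = 1089  |  4546 × 0.514 = 2337 → total 3426
Group 2: 6535 × 0.949 = 6202
Group 3: 5066 × 0.958 = 4853
Group 4: 4546 × 0.928 = 4219
Group 5: 9957 × 0.937 + 10667 × 0.497 = 9330 + 5301 = 14631
Giving 3426 / 6202 / 4853 / 4219 / 14631.
Period 4.
Births: 6202 × 0.215 = 1333  |  4853 × 0.514 = 2494 → total 3827
Group 2: 3426 × 0.949 = 3251
Group 3: 6202 × 0.958 = 5942
Group 4: 4853 × 0.928 = 4504
Group 5: 4219 × 0.937 + 14631 × 0.497 = 3953 + 7272 = 11225
Giving 3827 / 3251 / 5942 / 4504 / 11225.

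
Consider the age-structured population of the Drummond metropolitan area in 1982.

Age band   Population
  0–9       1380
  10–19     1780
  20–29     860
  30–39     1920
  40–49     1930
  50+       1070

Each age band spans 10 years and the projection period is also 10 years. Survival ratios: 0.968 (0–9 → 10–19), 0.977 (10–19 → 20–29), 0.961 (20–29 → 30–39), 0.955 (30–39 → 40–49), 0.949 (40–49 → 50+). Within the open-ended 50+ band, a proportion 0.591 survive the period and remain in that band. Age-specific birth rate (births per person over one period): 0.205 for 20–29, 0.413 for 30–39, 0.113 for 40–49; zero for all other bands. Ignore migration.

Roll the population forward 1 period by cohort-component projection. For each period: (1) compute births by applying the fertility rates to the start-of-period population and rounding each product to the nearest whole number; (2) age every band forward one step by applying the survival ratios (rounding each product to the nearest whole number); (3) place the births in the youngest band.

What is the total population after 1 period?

9386

Period 1.
Births: 860 × 0.205 = 176  |  1920 × 0.413 = 793  |  1930 × 0.113 = 218 → 1187
10–19: 1380 × 0.968 = 1336
20–29: 1780 × 0.977 = 1739
30–39: 860 × 0.961 = 826
40–49: 1920 × 0.955 = 1834
50+: 1930 × 0.949 + 1070 × 0.591 = 1832 + 632 = 2464
Population now: 0–9=1187, 10–19=1336, 20–29=1739, 30–39=826, 40–49=1834, 50+=2464
Total after period 1: 1187 + 1336 + 1739 + 826 + 1834 + 2464 = 9386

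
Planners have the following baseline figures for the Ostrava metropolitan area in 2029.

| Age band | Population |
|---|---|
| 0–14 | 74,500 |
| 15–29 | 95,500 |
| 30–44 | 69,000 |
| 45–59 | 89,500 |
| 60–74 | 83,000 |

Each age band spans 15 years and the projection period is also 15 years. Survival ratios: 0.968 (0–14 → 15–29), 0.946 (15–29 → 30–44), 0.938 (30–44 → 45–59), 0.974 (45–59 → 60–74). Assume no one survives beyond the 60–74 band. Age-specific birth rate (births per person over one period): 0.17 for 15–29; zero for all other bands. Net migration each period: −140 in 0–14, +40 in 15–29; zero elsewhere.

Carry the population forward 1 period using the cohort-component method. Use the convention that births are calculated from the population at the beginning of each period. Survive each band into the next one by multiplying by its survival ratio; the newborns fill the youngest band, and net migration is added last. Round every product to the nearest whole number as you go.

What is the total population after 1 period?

Call the bands 1 to 5, youngest first.
After projecting period 1:
Births: 95500 * 0.17 = 16235
Band 2: 74500 * 0.968 = 72116
Band 3: 95500 * 0.946 = 90343
Band 4: 69000 * 0.938 = 64722
Band 5: 89500 * 0.974 = 87173
Net migration: Band 1 − 140 → 16095; Band 2 + 40 → 72156
Giving 16095 / 72156 / 90343 / 64722 / 87173.
Total after period 1: 16095 + 72156 + 90343 + 64722 + 87173 = 330489

330489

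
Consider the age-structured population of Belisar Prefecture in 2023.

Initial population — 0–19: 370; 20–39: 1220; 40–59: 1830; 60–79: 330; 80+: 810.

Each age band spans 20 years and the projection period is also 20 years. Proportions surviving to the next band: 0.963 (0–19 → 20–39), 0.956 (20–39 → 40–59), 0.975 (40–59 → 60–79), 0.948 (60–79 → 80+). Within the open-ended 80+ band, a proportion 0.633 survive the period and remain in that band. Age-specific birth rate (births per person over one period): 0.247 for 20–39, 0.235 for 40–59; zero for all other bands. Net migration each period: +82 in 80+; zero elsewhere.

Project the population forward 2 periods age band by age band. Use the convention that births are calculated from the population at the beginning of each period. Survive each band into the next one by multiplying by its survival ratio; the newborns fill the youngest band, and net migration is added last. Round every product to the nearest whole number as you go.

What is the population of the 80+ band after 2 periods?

Numbering the bands 1..5 from youngest to oldest:
Period 1:
Births: 1220 × 0.247 = 301, 1830 × 0.235 = 430 → total 731
Band 2: 370 × 0.963 = 356
Band 3: 1220 × 0.956 = 1166
Band 4: 1830 × 0.975 = 1784
Band 5: 330 × 0.948 + 810 × 0.633 = 313 + 513 = 826
Net migration: Band 5 + 82 → 908
Population now: 0–19=731, 20–39=356, 40–59=1166, 60–79=1784, 80+=908
Period 2:
Births: 356 × 0.247 = 88, 1166 × 0.235 = 274 → total 362
Band 2: 731 × 0.963 = 704
Band 3: 356 × 0.956 = 340
Band 4: 1166 × 0.975 = 1137
Band 5: 1784 × 0.948 + 908 × 0.633 = 1691 + 575 = 2266
Net migration: Band 5 + 82 → 2348
Population now: 0–19=362, 20–39=704, 40–59=340, 60–79=1137, 80+=2348

2348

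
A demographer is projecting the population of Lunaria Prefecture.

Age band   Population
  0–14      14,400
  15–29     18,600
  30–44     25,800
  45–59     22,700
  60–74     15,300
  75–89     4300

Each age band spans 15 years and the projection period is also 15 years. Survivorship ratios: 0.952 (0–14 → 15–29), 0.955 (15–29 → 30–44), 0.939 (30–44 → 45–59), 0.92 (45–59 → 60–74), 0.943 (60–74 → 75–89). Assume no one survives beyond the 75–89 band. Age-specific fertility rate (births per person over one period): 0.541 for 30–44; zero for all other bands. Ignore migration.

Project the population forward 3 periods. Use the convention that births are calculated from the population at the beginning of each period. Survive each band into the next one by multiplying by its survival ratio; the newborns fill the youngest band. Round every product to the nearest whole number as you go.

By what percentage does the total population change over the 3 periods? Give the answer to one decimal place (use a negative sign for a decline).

After projecting period 1:
Births: 25800 × 0.541 = 13958
15–29: 14400 × 0.952 = 13709
30–44: 18600 × 0.955 = 17763
45–59: 25800 × 0.939 = 24226
60–74: 22700 × 0.92 = 20884
75–89: 15300 × 0.943 = 14428
→ [13958, 13709, 17763, 24226, 20884, 14428]
After projecting period 2:
Births: 17763 × 0.541 = 9610
15–29: 13958 × 0.952 = 13288
30–44: 13709 × 0.955 = 13092
45–59: 17763 × 0.939 = 16679
60–74: 24226 × 0.92 = 22288
75–89: 20884 × 0.943 = 19694
→ [9610, 13288, 13092, 16679, 22288, 19694]
After projecting period 3:
Births: 13092 × 0.541 = 7083
15–29: 9610 × 0.952 = 9149
30–44: 13288 × 0.955 = 12690
45–59: 13092 × 0.939 = 12293
60–74: 16679 × 0.92 = 15345
75–89: 22288 × 0.943 = 21018
→ [7083, 9149, 12690, 12293, 15345, 21018]
Total: 101100 → 77578; change = -23522; percentage change = -23.3%

-23.3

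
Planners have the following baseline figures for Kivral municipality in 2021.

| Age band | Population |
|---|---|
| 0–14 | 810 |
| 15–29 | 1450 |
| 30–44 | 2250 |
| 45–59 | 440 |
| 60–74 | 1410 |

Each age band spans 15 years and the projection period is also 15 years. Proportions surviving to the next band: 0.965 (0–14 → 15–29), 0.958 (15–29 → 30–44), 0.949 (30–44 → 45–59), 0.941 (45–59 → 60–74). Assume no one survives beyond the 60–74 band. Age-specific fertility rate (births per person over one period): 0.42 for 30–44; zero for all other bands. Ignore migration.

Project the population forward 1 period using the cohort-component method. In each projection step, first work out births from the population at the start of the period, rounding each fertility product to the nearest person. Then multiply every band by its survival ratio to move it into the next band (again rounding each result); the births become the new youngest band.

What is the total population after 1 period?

5665

— Period 1 —
Births: 2250 × 0.42 = 945
15–29: 810 × 0.965 = 782
30–44: 1450 × 0.958 = 1389
45–59: 2250 × 0.949 = 2135
60–74: 440 × 0.941 = 414
Giving 945 / 782 / 1389 / 2135 / 414.
Total after period 1: 945 + 782 + 1389 + 2135 + 414 = 5665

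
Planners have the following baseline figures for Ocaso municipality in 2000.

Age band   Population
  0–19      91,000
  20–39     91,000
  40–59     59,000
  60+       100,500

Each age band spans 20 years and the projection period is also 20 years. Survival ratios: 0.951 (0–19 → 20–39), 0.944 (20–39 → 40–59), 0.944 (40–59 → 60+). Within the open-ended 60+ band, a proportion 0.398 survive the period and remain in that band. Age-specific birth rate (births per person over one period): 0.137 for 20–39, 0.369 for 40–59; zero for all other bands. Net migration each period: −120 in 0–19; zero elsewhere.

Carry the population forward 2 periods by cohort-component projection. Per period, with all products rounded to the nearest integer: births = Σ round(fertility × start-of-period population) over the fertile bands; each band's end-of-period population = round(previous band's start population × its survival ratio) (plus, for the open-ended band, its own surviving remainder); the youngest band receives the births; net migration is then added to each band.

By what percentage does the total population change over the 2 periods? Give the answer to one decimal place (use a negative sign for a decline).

(Groups numbered youngest = 1 to oldest = 4.)
— Period 1 —
Births: 91000 × 0.137 = 12467, 59000 × 0.369 = 21771 — total 34238
Group 2: 91000 × 0.951 = 86541
Group 3: 91000 × 0.944 = 85904
Group 4: 59000 × 0.944 + 100500 × 0.398 = 55696 + 39999 = 95695
Net migration: Group 1 − 120 → 34118
→ [34118, 86541, 85904, 95695]
— Period 2 —
Births: 86541 × 0.137 = 11856, 85904 × 0.369 = 31699 — total 43555
Group 2: 34118 × 0.951 = 32446
Group 3: 86541 × 0.944 = 81695
Group 4: 85904 × 0.944 + 95695 × 0.398 = 81093 + 38087 = 119180
Net migration: Group 1 − 120 → 43435
→ [43435, 32446, 81695, 119180]
Total: 341500 → 276756; change = -64744; percentage change = -19.0%

-19.0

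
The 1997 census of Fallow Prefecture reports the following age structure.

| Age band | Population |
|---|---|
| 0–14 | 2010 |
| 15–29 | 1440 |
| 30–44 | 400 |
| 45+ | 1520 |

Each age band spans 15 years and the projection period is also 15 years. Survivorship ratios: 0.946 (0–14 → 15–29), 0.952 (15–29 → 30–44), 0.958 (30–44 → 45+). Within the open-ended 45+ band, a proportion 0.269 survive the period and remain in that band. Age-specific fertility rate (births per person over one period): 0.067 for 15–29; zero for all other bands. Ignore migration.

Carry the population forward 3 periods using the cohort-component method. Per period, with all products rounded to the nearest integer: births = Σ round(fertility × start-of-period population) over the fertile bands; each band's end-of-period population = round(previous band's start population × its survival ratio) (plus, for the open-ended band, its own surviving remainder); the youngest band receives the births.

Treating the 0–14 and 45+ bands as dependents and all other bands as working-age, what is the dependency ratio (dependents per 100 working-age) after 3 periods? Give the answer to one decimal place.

1038.6

— Period 1 —
Births: 1440 * 0.067 = 96
15–29: 2010 * 0.946 = 1901
30–44: 1440 * 0.952 = 1371
45+: 400 * 0.958 + 1520 * 0.269 = 383 + 409 = 792
End of period: [96, 1901, 1371, 792]
— Period 2 —
Births: 1901 * 0.067 = 127
15–29: 96 * 0.946 = 91
30–44: 1901 * 0.952 = 1810
45+: 1371 * 0.958 + 792 * 0.269 = 1313 + 213 = 1526
End of period: [127, 91, 1810, 1526]
— Period 3 —
Births: 91 * 0.067 = 6
15–29: 127 * 0.946 = 120
30–44: 91 * 0.952 = 87
45+: 1810 * 0.958 + 1526 * 0.269 = 1734 + 410 = 2144
End of period: [6, 120, 87, 2144]
Dependents (band 0–14 + band 45+) = 6 + 2144 = 2150; working-age = 207; ratio = 2150/207 × 100 = 1038.6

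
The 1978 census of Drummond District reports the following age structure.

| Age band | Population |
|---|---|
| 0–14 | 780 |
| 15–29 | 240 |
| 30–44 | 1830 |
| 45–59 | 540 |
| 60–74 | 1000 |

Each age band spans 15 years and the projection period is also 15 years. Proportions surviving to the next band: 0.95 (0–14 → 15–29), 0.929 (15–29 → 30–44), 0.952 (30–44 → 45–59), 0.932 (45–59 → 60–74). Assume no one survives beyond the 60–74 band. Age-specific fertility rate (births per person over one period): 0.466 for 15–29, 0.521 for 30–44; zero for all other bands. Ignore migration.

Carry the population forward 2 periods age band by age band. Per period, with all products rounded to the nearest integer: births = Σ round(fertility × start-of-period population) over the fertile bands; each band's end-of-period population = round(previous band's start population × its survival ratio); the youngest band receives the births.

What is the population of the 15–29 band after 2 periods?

Numbering the groups 1..5 from youngest to oldest:
[period 1]
Births: 240 × 0.466 = 112 ; 1830 × 0.521 = 953 → total 1065
Group 2: 780 × 0.95 = 741
Group 3: 240 × 0.929 = 223
Group 4: 1830 × 0.952 = 1742
Group 5: 540 × 0.932 = 503
Population now: 0–14=1065, 15–29=741, 30–44=223, 45–59=1742, 60–74=503
[period 2]
Births: 741 × 0.466 = 345 ; 223 × 0.521 = 116 → total 461
Group 2: 1065 × 0.95 = 1012
Group 3: 741 × 0.929 = 688
Group 4: 223 × 0.952 = 212
Group 5: 1742 × 0.932 = 1624
Population now: 0–14=461, 15–29=1012, 30–44=688, 45–59=212, 60–74=1624

1012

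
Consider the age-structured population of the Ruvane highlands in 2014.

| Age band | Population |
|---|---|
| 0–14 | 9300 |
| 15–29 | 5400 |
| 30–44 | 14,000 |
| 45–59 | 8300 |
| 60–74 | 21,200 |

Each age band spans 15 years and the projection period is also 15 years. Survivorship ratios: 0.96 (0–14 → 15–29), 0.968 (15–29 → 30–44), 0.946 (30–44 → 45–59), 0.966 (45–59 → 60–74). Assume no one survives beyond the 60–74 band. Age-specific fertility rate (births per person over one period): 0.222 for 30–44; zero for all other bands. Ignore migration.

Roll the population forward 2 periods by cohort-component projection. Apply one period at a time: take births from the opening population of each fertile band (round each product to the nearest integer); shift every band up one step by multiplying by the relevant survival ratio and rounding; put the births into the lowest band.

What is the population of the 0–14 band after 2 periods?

— Period 1 —
Births: 14000 × 0.222 = 3108
15–29: 9300 × 0.96 = 8928
30–44: 5400 × 0.968 = 5227
45–59: 14000 × 0.946 = 13244
60–74: 8300 × 0.966 = 8018
Population now: 0–14=3108, 15–29=8928, 30–44=5227, 45–59=13244, 60–74=8018
— Period 2 —
Births: 5227 × 0.222 = 1160
15–29: 3108 × 0.96 = 2984
30–44: 8928 × 0.968 = 8642
45–59: 5227 × 0.946 = 4945
60–74: 13244 × 0.966 = 12794
Population now: 0–14=1160, 15–29=2984, 30–44=8642, 45–59=4945, 60–74=12794

1160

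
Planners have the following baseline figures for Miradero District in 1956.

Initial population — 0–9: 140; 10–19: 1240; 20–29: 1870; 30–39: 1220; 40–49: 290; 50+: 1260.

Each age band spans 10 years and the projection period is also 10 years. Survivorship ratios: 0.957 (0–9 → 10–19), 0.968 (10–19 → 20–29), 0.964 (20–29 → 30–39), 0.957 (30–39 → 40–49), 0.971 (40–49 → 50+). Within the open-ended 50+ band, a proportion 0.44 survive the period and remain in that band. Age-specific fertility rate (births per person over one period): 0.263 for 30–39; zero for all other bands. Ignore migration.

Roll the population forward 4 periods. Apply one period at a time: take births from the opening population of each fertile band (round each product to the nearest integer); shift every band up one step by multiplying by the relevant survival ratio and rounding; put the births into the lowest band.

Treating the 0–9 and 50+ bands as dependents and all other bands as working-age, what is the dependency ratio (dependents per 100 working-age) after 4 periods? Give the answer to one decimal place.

Numbering the groups 1..6 from youngest to oldest:
Period 1:
Births: 1220 * 0.263 = 321
Group 2: 140 * 0.957 = 134
Group 3: 1240 * 0.968 = 1200
Group 4: 1870 * 0.964 = 1803
Group 5: 1220 * 0.957 = 1168
Group 6: 290 * 0.971 + 1260 * 0.44 = 282 + 554 = 836
End of period: [321, 134, 1200, 1803, 1168, 836]
Period 2:
Births: 1803 * 0.263 = 474
Group 2: 321 * 0.957 = 307
Group 3: 134 * 0.968 = 130
Group 4: 1200 * 0.964 = 1157
Group 5: 1803 * 0.957 = 1725
Group 6: 1168 * 0.971 + 836 * 0.44 = 1134 + 368 = 1502
End of period: [474, 307, 130, 1157, 1725, 1502]
Period 3:
Births: 1157 * 0.263 = 304
Group 2: 474 * 0.957 = 454
Group 3: 307 * 0.968 = 297
Group 4: 130 * 0.964 = 125
Group 5: 1157 * 0.957 = 1107
Group 6: 1725 * 0.971 + 1502 * 0.44 = 1675 + 661 = 2336
End of period: [304, 454, 297, 125, 1107, 2336]
Period 4:
Births: 125 * 0.263 = 33
Group 2: 304 * 0.957 = 291
Group 3: 454 * 0.968 = 439
Group 4: 297 * 0.964 = 286
Group 5: 125 * 0.957 = 120
Group 6: 1107 * 0.971 + 2336 * 0.44 = 1075 + 1028 = 2103
End of period: [33, 291, 439, 286, 120, 2103]
Dependents (band 0–9 + band 50+) = 33 + 2103 = 2136; working-age = 1136; ratio = 2136/1136 × 100 = 188.0

188.0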